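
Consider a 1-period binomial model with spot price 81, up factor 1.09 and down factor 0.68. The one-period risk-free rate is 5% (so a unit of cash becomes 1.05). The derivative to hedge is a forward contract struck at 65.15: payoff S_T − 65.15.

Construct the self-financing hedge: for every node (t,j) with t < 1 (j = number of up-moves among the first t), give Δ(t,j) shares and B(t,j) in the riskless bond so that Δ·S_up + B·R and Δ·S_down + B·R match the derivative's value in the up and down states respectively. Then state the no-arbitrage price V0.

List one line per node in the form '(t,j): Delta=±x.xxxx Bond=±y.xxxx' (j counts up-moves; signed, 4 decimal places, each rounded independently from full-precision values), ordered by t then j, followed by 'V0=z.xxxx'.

(0,0): Delta=1.0000 Bond=-62.0476
V0=18.9524

Under the risk-neutral measure, an up-move has probability p* = (R−d)/(u−d) = 0.9024 and values discount at R = 1.05.
Terminal values V(1,·): V(1,0)=-10.0700, V(1,1)=23.1400
Node (0,0) S=81.0000: V=(p*·23.1400+(1−p*)·-10.0700)/1.05=18.9524; Δ=(23.1400−-10.0700)/(88.2900−55.0800)=1.0000; B=V−Δ·S=-62.0476
Each (Δ,B) replicates both successor values, so the strategy is self-financing and V0 is arbitrage-free.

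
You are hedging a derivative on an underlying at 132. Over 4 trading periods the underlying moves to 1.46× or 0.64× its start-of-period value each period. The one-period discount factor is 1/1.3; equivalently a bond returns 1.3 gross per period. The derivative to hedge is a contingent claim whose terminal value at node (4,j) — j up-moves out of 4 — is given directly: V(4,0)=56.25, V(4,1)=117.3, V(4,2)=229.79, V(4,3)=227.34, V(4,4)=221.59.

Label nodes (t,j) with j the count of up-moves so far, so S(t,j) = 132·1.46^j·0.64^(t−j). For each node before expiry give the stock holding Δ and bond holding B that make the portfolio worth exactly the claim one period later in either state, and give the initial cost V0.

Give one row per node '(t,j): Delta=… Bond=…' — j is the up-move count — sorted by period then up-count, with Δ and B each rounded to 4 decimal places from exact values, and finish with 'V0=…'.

(0,0): Delta=0.0289 Bond=74.0597
(1,0): Delta=0.3081 Bond=72.6890
(1,1): Delta=-0.0008 Bond=101.9960
(2,0): Delta=1.7776 Bond=15.0441
(2,1): Delta=0.1519 Bond=113.7566
(2,2): Delta=-0.0170 Bond=137.1617
(3,0): Delta=2.1516 Bond=6.6163
(3,1): Delta=1.7379 Bond=22.6946
(3,2): Delta=-0.0166 Bond=178.2325
(3,3): Delta=-0.0171 Bond=178.3291
V0=77.8718

The replicating-portfolio and risk-neutral prices coincide; use p* = (1.3−0.64)/(1.46−0.64) = 0.8049 for the latter.
At expiry t=4: V(4,0)=56.2500, V(4,1)=117.3000, V(4,2)=229.7900, V(4,3)=227.3400, V(4,4)=221.5900
Node (3,0) S=34.6030: V=(p*·117.3000+(1−p*)·56.2500)/1.3=81.0675; Δ=(117.3000−56.2500)/(50.5204−22.1459)=2.1516; B=V−Δ·S=6.6163
Node (3,1) S=78.9381: V=(p*·229.7900+(1−p*)·117.3000)/1.3=159.8775; Δ=(229.7900−117.3000)/(115.2496−50.5204)=1.7379; B=V−Δ·S=22.6946
Node (3,2) S=180.0776: V=(p*·227.3400+(1−p*)·229.7900)/1.3=175.2447; Δ=(227.3400−229.7900)/(262.9132−115.2496)=-0.0166; B=V−Δ·S=178.2325
Node (3,3) S=410.8020: V=(p*·221.5900+(1−p*)·227.3400)/1.3=171.3169; Δ=(221.5900−227.3400)/(599.7708−262.9132)=-0.0171; B=V−Δ·S=178.3291
Node (2,0) S=54.0672: V=(p*·159.8775+(1−p*)·81.0675)/1.3=111.1538; Δ=(159.8775−81.0675)/(78.9381−34.6030)=1.7776; B=V−Δ·S=15.0441
Node (2,1) S=123.3408: V=(p*·175.2447+(1−p*)·159.8775)/1.3=132.4971; Δ=(175.2447−159.8775)/(180.0776−78.9381)=0.1519; B=V−Δ·S=113.7566
Node (2,2) S=281.3712: V=(p*·171.3169+(1−p*)·175.2447)/1.3=132.3718; Δ=(171.3169−175.2447)/(410.8020−180.0776)=-0.0170; B=V−Δ·S=137.1617
Node (1,0) S=84.4800: V=(p*·132.4971+(1−p*)·111.1538)/1.3=98.7173; Δ=(132.4971−111.1538)/(123.3408−54.0672)=0.3081; B=V−Δ·S=72.6890
Node (1,1) S=192.7200: V=(p*·132.3718+(1−p*)·132.4971)/1.3=101.8432; Δ=(132.3718−132.4971)/(281.3712−123.3408)=-0.0008; B=V−Δ·S=101.9960
Node (0,0) S=132.0000: V=(p*·101.8432+(1−p*)·98.7173)/1.3=77.8718; Δ=(101.8432−98.7173)/(192.7200−84.4800)=0.0289; B=V−Δ·S=74.0597
Root portfolio cost Δ·132+B reproduces V0=77.8718.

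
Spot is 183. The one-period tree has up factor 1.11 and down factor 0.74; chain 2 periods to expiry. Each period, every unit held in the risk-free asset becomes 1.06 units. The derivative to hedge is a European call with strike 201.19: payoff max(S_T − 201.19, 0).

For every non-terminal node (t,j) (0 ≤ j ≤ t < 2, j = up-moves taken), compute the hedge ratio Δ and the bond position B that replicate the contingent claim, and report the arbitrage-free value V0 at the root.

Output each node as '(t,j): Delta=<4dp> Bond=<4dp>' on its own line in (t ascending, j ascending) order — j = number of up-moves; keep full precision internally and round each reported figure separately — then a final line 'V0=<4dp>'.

Risk-neutral probability p* = (R−d)/(u−d) = (1.06−0.74)/(1.11−0.74) = 0.8649.
Terminal payoffs: V(2,0)=0.0000, V(2,1)=0.0000, V(2,2)=24.2843
  t=1,j=0: stock 135.4200 → up 150.3162 (V=0.0000), down 100.2108 (V=0.0000). Price 0.0000; hedge Δ=0.0000, bond B=0.0000.
  t=1,j=1: stock 203.1300 → up 225.4743 (V=24.2843), down 150.3162 (V=0.0000). Price 19.8138; hedge Δ=0.3231, bond B=-45.8194.
  t=0,j=0: stock 183.0000 → up 203.1300 (V=19.8138), down 135.4200 (V=0.0000). Price 16.1663; hedge Δ=0.2926, bond B=-37.3845.
Each (Δ,B) replicates both successor values, so the strategy is self-financing and V0 is arbitrage-free.

(0,0): Delta=0.2926 Bond=-37.3845
(1,0): Delta=0.0000 Bond=0.0000
(1,1): Delta=0.3231 Bond=-45.8194
V0=16.1663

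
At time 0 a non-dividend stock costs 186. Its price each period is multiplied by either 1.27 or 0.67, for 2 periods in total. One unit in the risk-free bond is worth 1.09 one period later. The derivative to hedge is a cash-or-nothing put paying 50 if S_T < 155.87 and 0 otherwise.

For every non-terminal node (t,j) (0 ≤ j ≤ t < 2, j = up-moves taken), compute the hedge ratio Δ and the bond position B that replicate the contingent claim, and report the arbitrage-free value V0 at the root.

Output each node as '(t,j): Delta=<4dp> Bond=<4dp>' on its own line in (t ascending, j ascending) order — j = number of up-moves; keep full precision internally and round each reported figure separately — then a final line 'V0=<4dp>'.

(0,0): Delta=-0.1233 Bond=26.7233
(1,0): Delta=-0.6687 Bond=97.0948
(1,1): Delta=0.0000 Bond=0.0000
V0=3.7876

The replicating-portfolio and risk-neutral prices coincide; use p* = (1.09−0.67)/(1.27−0.67) = 0.7000 for the latter.
Terminal payoffs: V(2,0)=50.0000, V(2,1)=0.0000, V(2,2)=0.0000
Node (1,0) S=124.6200: V=(p*·0.0000+(1−p*)·50.0000)/1.09=13.7615; Δ=(0.0000−50.0000)/(158.2674−83.4954)=-0.6687; B=V−Δ·S=97.0948
Node (1,1) S=236.2200: V=(p*·0.0000+(1−p*)·0.0000)/1.09=0.0000; Δ=(0.0000−0.0000)/(299.9994−158.2674)=0.0000; B=V−Δ·S=0.0000
Node (0,0) S=186.0000: V=(p*·0.0000+(1−p*)·13.7615)/1.09=3.7876; Δ=(0.0000−13.7615)/(236.2200−124.6200)=-0.1233; B=V−Δ·S=26.7233
The time-0 hedge costs 3.7876, which is the no-arbitrage price.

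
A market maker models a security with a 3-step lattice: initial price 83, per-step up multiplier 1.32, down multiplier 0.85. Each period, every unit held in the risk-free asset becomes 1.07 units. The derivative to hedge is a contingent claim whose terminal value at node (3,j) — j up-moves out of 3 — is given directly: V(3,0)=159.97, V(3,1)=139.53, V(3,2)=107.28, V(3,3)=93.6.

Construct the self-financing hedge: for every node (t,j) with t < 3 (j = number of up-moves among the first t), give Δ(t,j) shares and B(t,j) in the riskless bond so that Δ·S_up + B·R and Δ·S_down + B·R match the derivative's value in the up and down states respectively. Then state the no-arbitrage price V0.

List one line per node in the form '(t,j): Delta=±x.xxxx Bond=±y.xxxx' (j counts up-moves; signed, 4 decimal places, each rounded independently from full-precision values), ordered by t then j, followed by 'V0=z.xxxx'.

Since d<R<u, set p* = (R−d)/(u−d) = 0.4681; price each node as the discounted p*-expectation of its children.
Payoff layer (t=3): V(3,0)=159.9700, V(3,1)=139.5300, V(3,2)=107.2800, V(3,3)=93.6000
Node (2,0) S=59.9675: V=(p*·139.5300+(1−p*)·159.9700)/1.07=140.5629; Δ=(139.5300−159.9700)/(79.1571−50.9724)=-0.7252; B=V−Δ·S=184.0523
Node (2,1) S=93.1260: V=(p*·107.2800+(1−p*)·139.5300)/1.07=116.2937; Δ=(107.2800−139.5300)/(122.9263−79.1571)=-0.7368; B=V−Δ·S=184.9107
Node (2,2) S=144.6192: V=(p*·93.6000+(1−p*)·107.2800)/1.07=94.2772; Δ=(93.6000−107.2800)/(190.8973−122.9263)=-0.2013; B=V−Δ·S=123.3836
Node (1,0) S=70.5500: V=(p*·116.2937+(1−p*)·140.5629)/1.07=120.7503; Δ=(116.2937−140.5629)/(93.1260−59.9675)=-0.7319; B=V−Δ·S=172.3870
Node (1,1) S=109.5600: V=(p*·94.2772+(1−p*)·116.2937)/1.07=99.0543; Δ=(94.2772−116.2937)/(144.6192−93.1260)=-0.4276; B=V−Δ·S=145.8979
Node (0,0) S=83.0000: V=(p*·99.0543+(1−p*)·120.7503)/1.07=103.3596; Δ=(99.0543−120.7503)/(109.5600−70.5500)=-0.5562; B=V−Δ·S=149.5214
Check: Δ(0,0)·S0 + B(0,0) = 103.3596 = V0.

(0,0): Delta=-0.5562 Bond=149.5214
(1,0): Delta=-0.7319 Bond=172.3870
(1,1): Delta=-0.4276 Bond=145.8979
(2,0): Delta=-0.7252 Bond=184.0523
(2,1): Delta=-0.7368 Bond=184.9107
(2,2): Delta=-0.2013 Bond=123.3836
V0=103.3596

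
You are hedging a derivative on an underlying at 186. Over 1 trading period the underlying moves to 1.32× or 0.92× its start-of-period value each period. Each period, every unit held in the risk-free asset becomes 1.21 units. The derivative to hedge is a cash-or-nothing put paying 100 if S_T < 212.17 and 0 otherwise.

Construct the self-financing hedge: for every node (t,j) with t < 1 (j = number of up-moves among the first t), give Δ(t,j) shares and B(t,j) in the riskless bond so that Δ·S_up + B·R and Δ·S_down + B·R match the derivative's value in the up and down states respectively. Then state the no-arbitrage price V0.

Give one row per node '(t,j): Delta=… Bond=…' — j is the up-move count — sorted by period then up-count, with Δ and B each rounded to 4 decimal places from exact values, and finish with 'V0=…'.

(0,0): Delta=-1.3441 Bond=272.7273
V0=22.7273

The replicating-portfolio and risk-neutral prices coincide; use p* = (1.21−0.92)/(1.32−0.92) = 0.7250 for the latter.
At expiry t=1: V(1,0)=100.0000, V(1,1)=0.0000
  t=0,j=0: stock 186.0000 → up 245.5200 (V=0.0000), down 171.1200 (V=100.0000). Price 22.7273; hedge Δ=-1.3441, bond B=272.7273.
Each (Δ,B) replicates both successor values, so the strategy is self-financing and V0 is arbitrage-free.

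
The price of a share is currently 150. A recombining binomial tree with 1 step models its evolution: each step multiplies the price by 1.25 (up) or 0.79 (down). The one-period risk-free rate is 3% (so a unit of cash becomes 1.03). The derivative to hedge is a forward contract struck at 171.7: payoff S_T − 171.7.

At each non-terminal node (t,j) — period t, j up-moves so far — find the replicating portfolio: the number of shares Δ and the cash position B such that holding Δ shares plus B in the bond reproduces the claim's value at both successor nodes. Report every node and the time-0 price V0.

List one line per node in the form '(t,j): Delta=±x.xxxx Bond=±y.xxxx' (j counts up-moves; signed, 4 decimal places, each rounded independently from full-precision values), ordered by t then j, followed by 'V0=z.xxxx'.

(0,0): Delta=1.0000 Bond=-166.6990
V0=-16.6990

The replicating-portfolio and risk-neutral prices coincide; use p* = (1.03−0.79)/(1.25−0.79) = 0.5217 for the latter.
Payoff layer (t=1): V(1,0)=-53.2000, V(1,1)=15.8000
Node (0,0) S=150.0000: V=(p*·15.8000+(1−p*)·-53.2000)/1.03=-16.6990; Δ=(15.8000−-53.2000)/(187.5000−118.5000)=1.0000; B=V−Δ·S=-166.6990
Each (Δ,B) replicates both successor values, so the strategy is self-financing and V0 is arbitrage-free.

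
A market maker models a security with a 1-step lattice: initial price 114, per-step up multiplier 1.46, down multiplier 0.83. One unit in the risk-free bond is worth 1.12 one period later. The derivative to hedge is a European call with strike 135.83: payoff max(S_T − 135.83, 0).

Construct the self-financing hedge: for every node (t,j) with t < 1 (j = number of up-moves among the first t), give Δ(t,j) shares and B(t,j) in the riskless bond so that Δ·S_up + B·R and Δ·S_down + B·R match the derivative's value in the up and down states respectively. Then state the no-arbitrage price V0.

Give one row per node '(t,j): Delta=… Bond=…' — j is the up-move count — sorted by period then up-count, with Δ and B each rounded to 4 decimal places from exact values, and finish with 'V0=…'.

Since d<R<u, set p* = (R−d)/(u−d) = 0.4603; price each node as the discounted p*-expectation of its children.
Terminal values V(1,·): V(1,0)=0.0000, V(1,1)=30.6100
(0,0): S=114.0000. Δ = (V_up−V_dn)/(S_up−S_dn) = (30.6100−0.0000)/(166.4400−94.6200) = 0.4262. V = [p*·30.6100 + (1−p*)·0.0000]/1.12 = 12.5806. B = V − Δ·S = -36.0067.
Check: Δ(0,0)·S0 + B(0,0) = 12.5806 = V0.

(0,0): Delta=0.4262 Bond=-36.0067
V0=12.5806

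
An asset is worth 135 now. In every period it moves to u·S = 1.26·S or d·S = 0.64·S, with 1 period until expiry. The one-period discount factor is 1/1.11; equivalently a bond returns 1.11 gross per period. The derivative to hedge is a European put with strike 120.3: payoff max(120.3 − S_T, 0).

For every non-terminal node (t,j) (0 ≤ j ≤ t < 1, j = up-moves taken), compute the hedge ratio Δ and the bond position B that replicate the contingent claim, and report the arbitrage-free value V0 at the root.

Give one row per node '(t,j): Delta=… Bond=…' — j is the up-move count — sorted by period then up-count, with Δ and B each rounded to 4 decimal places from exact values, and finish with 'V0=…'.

(0,0): Delta=-0.4050 Bond=62.0663
V0=7.3888

The replicating-portfolio and risk-neutral prices coincide; use p* = (1.11−0.64)/(1.26−0.64) = 0.7581 for the latter.
Terminal values V(1,·): V(1,0)=33.9000, V(1,1)=0.0000
  t=0,j=0: stock 135.0000 → up 170.1000 (V=0.0000), down 86.4000 (V=33.9000). Price 7.3888; hedge Δ=-0.4050, bond B=62.0663.
The time-0 hedge costs 7.3888, which is the no-arbitrage price.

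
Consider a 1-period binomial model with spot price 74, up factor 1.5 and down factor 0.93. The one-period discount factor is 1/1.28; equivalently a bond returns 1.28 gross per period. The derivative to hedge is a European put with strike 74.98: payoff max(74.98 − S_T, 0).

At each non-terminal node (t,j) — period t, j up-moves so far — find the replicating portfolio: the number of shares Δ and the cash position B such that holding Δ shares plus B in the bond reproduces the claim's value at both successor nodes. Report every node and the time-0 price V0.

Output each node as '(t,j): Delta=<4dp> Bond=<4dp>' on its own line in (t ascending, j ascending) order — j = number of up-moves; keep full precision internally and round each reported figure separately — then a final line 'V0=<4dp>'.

No-arbitrage ⇒ martingale measure with p* = (R−d)/(u−d) = 0.6140.
At expiry t=1: V(1,0)=6.1600, V(1,1)=0.0000
(0,0): S=74.0000. Δ = (V_up−V_dn)/(S_up−S_dn) = (0.0000−6.1600)/(111.0000−68.8200) = -0.1460. V = [p*·0.0000 + (1−p*)·6.1600]/1.28 = 1.8575. B = V − Δ·S = 12.6645.
Root portfolio cost Δ·74+B reproduces V0=1.8575.

(0,0): Delta=-0.1460 Bond=12.6645
V0=1.8575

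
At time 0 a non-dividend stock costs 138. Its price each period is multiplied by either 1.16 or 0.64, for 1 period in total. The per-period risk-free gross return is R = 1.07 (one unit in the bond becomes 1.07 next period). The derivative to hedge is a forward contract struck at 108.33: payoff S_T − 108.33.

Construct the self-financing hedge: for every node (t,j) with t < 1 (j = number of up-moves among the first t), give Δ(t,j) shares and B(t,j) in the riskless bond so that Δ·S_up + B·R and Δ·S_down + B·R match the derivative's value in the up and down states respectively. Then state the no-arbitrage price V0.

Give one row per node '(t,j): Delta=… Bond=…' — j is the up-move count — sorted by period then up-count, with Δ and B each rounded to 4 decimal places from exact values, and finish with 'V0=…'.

The replicating-portfolio and risk-neutral prices coincide; use p* = (1.07−0.64)/(1.16−0.64) = 0.8269 for the latter.
At expiry t=1: V(1,0)=-20.0100, V(1,1)=51.7500
(0,0): S=138.0000. Δ = (V_up−V_dn)/(S_up−S_dn) = (51.7500−-20.0100)/(160.0800−88.3200) = 1.0000. V = [p*·51.7500 + (1−p*)·-20.0100]/1.07 = 36.7570. B = V − Δ·S = -101.2430.
Root portfolio cost Δ·138+B reproduces V0=36.7570.

(0,0): Delta=1.0000 Bond=-101.2430
V0=36.7570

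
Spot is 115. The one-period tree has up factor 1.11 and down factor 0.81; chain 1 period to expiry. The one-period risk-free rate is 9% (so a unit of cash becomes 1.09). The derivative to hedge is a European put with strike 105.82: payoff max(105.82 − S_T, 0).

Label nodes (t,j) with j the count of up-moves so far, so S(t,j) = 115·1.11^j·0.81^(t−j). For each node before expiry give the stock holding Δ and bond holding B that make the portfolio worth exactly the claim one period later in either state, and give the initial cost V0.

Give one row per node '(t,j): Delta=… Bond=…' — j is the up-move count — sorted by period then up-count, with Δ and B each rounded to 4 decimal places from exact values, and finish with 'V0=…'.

(0,0): Delta=-0.3672 Bond=43.0083
V0=0.7749

Since d<R<u, set p* = (R−d)/(u−d) = 0.9333; price each node as the discounted p*-expectation of its children.
Payoff layer (t=1): V(1,0)=12.6700, V(1,1)=0.0000
  t=0,j=0: stock 115.0000 → up 127.6500 (V=0.0000), down 93.1500 (V=12.6700). Price 0.7749; hedge Δ=-0.3672, bond B=43.0083.
The time-0 hedge costs 0.7749, which is the no-arbitrage price.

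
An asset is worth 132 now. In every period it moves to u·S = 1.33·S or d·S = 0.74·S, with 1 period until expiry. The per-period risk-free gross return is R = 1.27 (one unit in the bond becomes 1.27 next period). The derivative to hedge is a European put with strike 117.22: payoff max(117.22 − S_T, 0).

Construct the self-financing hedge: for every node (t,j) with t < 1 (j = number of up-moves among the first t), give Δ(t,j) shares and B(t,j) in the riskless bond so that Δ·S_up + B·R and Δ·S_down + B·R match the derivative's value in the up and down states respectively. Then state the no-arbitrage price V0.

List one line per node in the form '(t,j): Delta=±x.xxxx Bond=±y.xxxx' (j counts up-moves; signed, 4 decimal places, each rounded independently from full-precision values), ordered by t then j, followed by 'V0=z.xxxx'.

Risk-neutral probability p* = (R−d)/(u−d) = (1.27−0.74)/(1.33−0.74) = 0.8983.
At expiry t=1: V(1,0)=19.5400, V(1,1)=0.0000
Node (0,0) S=132.0000: V=(p*·0.0000+(1−p*)·19.5400)/1.27=1.5647; Δ=(0.0000−19.5400)/(175.5600−97.6800)=-0.2509; B=V−Δ·S=34.6833
Self-financing check: at every node Δ·S+B equals the discounted successor values.

(0,0): Delta=-0.2509 Bond=34.6833
V0=1.5647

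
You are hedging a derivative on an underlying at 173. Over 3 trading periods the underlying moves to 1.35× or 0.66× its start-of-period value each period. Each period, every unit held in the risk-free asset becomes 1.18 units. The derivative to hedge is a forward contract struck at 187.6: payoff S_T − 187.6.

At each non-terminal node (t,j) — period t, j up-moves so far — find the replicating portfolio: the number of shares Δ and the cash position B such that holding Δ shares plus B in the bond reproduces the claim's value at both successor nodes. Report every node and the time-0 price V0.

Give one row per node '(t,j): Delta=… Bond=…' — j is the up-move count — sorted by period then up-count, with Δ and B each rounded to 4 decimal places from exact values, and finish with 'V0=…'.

No-arbitrage ⇒ martingale measure with p* = (R−d)/(u−d) = 0.7536.
Terminal payoffs: V(3,0)=-137.8632, V(3,1)=-85.8656, V(3,2)=20.4931, V(3,3)=238.0449
Node (2,0) S=75.3588: V=(p*·-85.8656+(1−p*)·-137.8632)/1.18=-83.6243; Δ=(-85.8656−-137.8632)/(101.7344−49.7368)=1.0000; B=V−Δ·S=-158.9831
Node (2,1) S=154.1430: V=(p*·20.4931+(1−p*)·-85.8656)/1.18=-4.8401; Δ=(20.4931−-85.8656)/(208.0931−101.7344)=1.0000; B=V−Δ·S=-158.9831
Node (2,2) S=315.2925: V=(p*·238.0449+(1−p*)·20.4931)/1.18=156.3094; Δ=(238.0449−20.4931)/(425.6449−208.0931)=1.0000; B=V−Δ·S=-158.9831
Node (1,0) S=114.1800: V=(p*·-4.8401+(1−p*)·-83.6243)/1.18=-20.5514; Δ=(-4.8401−-83.6243)/(154.1430−75.3588)=1.0000; B=V−Δ·S=-134.7314
Node (1,1) S=233.5500: V=(p*·156.3094+(1−p*)·-4.8401)/1.18=98.8186; Δ=(156.3094−-4.8401)/(315.2925−154.1430)=1.0000; B=V−Δ·S=-134.7314
Node (0,0) S=173.0000: V=(p*·98.8186+(1−p*)·-20.5514)/1.18=58.8208; Δ=(98.8186−-20.5514)/(233.5500−114.1800)=1.0000; B=V−Δ·S=-114.1792
The time-0 hedge costs 58.8208, which is the no-arbitrage price.

(0,0): Delta=1.0000 Bond=-114.1792
(1,0): Delta=1.0000 Bond=-134.7314
(1,1): Delta=1.0000 Bond=-134.7314
(2,0): Delta=1.0000 Bond=-158.9831
(2,1): Delta=1.0000 Bond=-158.9831
(2,2): Delta=1.0000 Bond=-158.9831
V0=58.8208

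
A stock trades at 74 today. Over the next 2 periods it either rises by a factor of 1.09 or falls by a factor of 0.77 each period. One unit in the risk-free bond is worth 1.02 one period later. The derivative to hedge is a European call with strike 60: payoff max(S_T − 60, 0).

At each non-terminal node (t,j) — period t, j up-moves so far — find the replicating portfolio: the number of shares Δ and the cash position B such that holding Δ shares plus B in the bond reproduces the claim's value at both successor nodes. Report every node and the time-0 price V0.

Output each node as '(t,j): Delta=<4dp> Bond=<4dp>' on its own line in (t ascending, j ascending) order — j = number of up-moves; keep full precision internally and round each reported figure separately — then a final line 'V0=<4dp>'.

(0,0): Delta=0.8540 Bond=-46.1214
(1,0): Delta=0.1156 Bond=-4.9734
(1,1): Delta=1.0000 Bond=-58.8235
V0=17.0715

Risk-neutral probability p* = (R−d)/(u−d) = (1.02−0.77)/(1.09−0.77) = 0.7812.
Terminal values V(2,·): V(2,0)=0.0000, V(2,1)=2.1082, V(2,2)=27.9194
Node (1,0) S=56.9800: V=(p*·2.1082+(1−p*)·0.0000)/1.02=1.6147; Δ=(2.1082−0.0000)/(62.1082−43.8746)=0.1156; B=V−Δ·S=-4.9734
Node (1,1) S=80.6600: V=(p*·27.9194+(1−p*)·2.1082)/1.02=21.8365; Δ=(27.9194−2.1082)/(87.9194−62.1082)=1.0000; B=V−Δ·S=-58.8235
Node (0,0) S=74.0000: V=(p*·21.8365+(1−p*)·1.6147)/1.02=17.0715; Δ=(21.8365−1.6147)/(80.6600−56.9800)=0.8540; B=V−Δ·S=-46.1214
Check: Δ(0,0)·S0 + B(0,0) = 17.0715 = V0.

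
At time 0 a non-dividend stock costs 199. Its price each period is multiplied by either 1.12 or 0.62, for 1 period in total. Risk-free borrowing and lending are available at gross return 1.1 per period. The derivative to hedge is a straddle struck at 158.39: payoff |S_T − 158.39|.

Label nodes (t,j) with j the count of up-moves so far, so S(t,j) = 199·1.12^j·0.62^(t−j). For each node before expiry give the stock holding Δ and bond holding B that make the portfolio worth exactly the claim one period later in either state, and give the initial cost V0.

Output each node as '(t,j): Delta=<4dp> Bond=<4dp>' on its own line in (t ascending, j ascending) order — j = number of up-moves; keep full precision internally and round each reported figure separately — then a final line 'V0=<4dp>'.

Under the risk-neutral measure, an up-move has probability p* = (R−d)/(u−d) = 0.9600 and values discount at R = 1.1.
Terminal values V(1,·): V(1,0)=35.0100, V(1,1)=64.4900
Node (0,0) S=199.0000: V=(p*·64.4900+(1−p*)·35.0100)/1.1=57.5553; Δ=(64.4900−35.0100)/(222.8800−123.3800)=0.2963; B=V−Δ·S=-1.4047
Self-financing check: at every node Δ·S+B equals the discounted successor values.

(0,0): Delta=0.2963 Bond=-1.4047
V0=57.5553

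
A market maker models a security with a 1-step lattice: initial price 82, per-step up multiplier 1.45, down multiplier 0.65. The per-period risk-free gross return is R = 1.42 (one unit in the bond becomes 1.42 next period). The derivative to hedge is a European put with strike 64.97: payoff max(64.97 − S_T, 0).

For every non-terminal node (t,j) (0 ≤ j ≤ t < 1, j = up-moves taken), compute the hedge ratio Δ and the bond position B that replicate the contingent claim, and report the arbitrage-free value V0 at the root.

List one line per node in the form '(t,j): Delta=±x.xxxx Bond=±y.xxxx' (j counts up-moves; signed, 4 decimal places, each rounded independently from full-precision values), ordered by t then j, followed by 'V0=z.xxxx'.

(0,0): Delta=-0.1779 Bond=14.8957
V0=0.3082

Risk-neutral probability p* = (R−d)/(u−d) = (1.42−0.65)/(1.45−0.65) = 0.9625.
Terminal values V(1,·): V(1,0)=11.6700, V(1,1)=0.0000
(0,0): S=82.0000. Δ = (V_up−V_dn)/(S_up−S_dn) = (0.0000−11.6700)/(118.9000−53.3000) = -0.1779. V = [p*·0.0000 + (1−p*)·11.6700]/1.42 = 0.3082. B = V − Δ·S = 14.8957.
Check: Δ(0,0)·S0 + B(0,0) = 0.3082 = V0.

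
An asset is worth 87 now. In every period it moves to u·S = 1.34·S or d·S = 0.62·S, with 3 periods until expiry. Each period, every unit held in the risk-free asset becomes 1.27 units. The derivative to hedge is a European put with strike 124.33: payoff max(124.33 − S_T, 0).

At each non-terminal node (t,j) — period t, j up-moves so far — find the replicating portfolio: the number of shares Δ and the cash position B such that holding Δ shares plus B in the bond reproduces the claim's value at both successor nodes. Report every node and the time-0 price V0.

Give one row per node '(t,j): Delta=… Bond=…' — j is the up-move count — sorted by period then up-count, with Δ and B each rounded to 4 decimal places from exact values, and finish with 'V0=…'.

(0,0): Delta=-0.3143 Bond=31.5738
(1,0): Delta=-1.0000 Bond=77.0848
(1,1): Delta=-0.2801 Bond=36.1156
(2,0): Delta=-1.0000 Bond=97.8976
(2,1): Delta=-1.0000 Bond=97.8976
(2,2): Delta=-0.2443 Bond=40.2635
V0=4.2287

Risk-neutral probability p* = (R−d)/(u−d) = (1.27−0.62)/(1.34−0.62) = 0.9028.
Payoff layer (t=3): V(3,0)=103.5955, V(3,1)=79.5166, V(3,2)=27.4753, V(3,3)=0.0000
(2,0): S=33.4428. Δ = (V_up−V_dn)/(S_up−S_dn) = (79.5166−103.5955)/(44.8134−20.7345) = -1.0000. V = [p*·79.5166 + (1−p*)·103.5955]/1.27 = 64.4548. B = V − Δ·S = 97.8976.
(2,1): S=72.2796. Δ = (V_up−V_dn)/(S_up−S_dn) = (27.4753−79.5166)/(96.8547−44.8134) = -1.0000. V = [p*·27.4753 + (1−p*)·79.5166]/1.27 = 25.6180. B = V − Δ·S = 97.8976.
(2,2): S=156.2172. Δ = (V_up−V_dn)/(S_up−S_dn) = (0.0000−27.4753)/(209.3310−96.8547) = -0.2443. V = [p*·0.0000 + (1−p*)·27.4753]/1.27 = 2.1033. B = V − Δ·S = 40.2635.
(1,0): S=53.9400. Δ = (V_up−V_dn)/(S_up−S_dn) = (25.6180−64.4548)/(72.2796−33.4428) = -1.0000. V = [p*·25.6180 + (1−p*)·64.4548]/1.27 = 23.1448. B = V − Δ·S = 77.0848.
(1,1): S=116.5800. Δ = (V_up−V_dn)/(S_up−S_dn) = (2.1033−25.6180)/(156.2172−72.2796) = -0.2801. V = [p*·2.1033 + (1−p*)·25.6180]/1.27 = 3.4563. B = V − Δ·S = 36.1156.
(0,0): S=87.0000. Δ = (V_up−V_dn)/(S_up−S_dn) = (3.4563−23.1448)/(116.5800−53.9400) = -0.3143. V = [p*·3.4563 + (1−p*)·23.1448]/1.27 = 4.2287. B = V − Δ·S = 31.5738.
Self-financing check: at every node Δ·S+B equals the discounted successor values.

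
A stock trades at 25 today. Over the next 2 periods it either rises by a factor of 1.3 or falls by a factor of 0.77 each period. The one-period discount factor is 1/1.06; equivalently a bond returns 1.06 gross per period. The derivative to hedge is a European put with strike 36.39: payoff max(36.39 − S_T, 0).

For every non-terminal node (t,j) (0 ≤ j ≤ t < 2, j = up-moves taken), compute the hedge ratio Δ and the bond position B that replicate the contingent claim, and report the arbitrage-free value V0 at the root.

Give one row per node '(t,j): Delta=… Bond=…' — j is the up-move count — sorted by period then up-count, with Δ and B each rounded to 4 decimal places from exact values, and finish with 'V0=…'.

The replicating-portfolio and risk-neutral prices coincide; use p* = (1.06−0.77)/(1.3−0.77) = 0.5472 for the latter.
Terminal values V(2,·): V(2,0)=21.5675, V(2,1)=11.3650, V(2,2)=0.0000
(1,0): S=19.2500. Δ = (V_up−V_dn)/(S_up−S_dn) = (11.3650−21.5675)/(25.0250−14.8225) = -1.0000. V = [p*·11.3650 + (1−p*)·21.5675]/1.06 = 15.0802. B = V − Δ·S = 34.3302.
(1,1): S=32.5000. Δ = (V_up−V_dn)/(S_up−S_dn) = (0.0000−11.3650)/(42.2500−25.0250) = -0.6598. V = [p*·0.0000 + (1−p*)·11.3650]/1.06 = 4.8551. B = V − Δ·S = 26.2985.
(0,0): S=25.0000. Δ = (V_up−V_dn)/(S_up−S_dn) = (4.8551−15.0802)/(32.5000−19.2500) = -0.7717. V = [p*·4.8551 + (1−p*)·15.0802]/1.06 = 8.9484. B = V − Δ·S = 28.2410.
Self-financing check: at every node Δ·S+B equals the discounted successor values.

(0,0): Delta=-0.7717 Bond=28.2410
(1,0): Delta=-1.0000 Bond=34.3302
(1,1): Delta=-0.6598 Bond=26.2985
V0=8.9484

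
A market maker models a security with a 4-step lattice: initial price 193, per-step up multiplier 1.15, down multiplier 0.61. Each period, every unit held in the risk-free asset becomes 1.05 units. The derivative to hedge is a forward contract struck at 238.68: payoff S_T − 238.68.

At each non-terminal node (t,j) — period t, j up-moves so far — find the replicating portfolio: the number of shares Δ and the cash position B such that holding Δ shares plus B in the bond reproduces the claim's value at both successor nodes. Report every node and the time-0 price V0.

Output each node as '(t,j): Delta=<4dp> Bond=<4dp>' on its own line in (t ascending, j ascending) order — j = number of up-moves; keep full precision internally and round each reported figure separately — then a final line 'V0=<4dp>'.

Risk-neutral probability p* = (R−d)/(u−d) = (1.05−0.61)/(1.15−0.61) = 0.8148.
Terminal payoffs: V(4,0)=-211.9575, V(4,1)=-188.3016, V(4,2)=-143.7043, V(4,3)=-59.6274, V(4,4)=98.8782
Node (3,0) S=43.8073: V=(p*·-188.3016+(1−p*)·-211.9575)/1.05=-183.5070; Δ=(-188.3016−-211.9575)/(50.3784−26.7225)=1.0000; B=V−Δ·S=-227.3143
Node (3,1) S=82.5876: V=(p*·-143.7043+(1−p*)·-188.3016)/1.05=-144.7267; Δ=(-143.7043−-188.3016)/(94.9757−50.3784)=1.0000; B=V−Δ·S=-227.3143
Node (3,2) S=155.6979: V=(p*·-59.6274+(1−p*)·-143.7043)/1.05=-71.6164; Δ=(-59.6274−-143.7043)/(179.0526−94.9757)=1.0000; B=V−Δ·S=-227.3143
Node (3,3) S=293.5289: V=(p*·98.8782+(1−p*)·-59.6274)/1.05=66.2146; Δ=(98.8782−-59.6274)/(337.5582−179.0526)=1.0000; B=V−Δ·S=-227.3143
Node (2,0) S=71.8153: V=(p*·-144.7267+(1−p*)·-183.5070)/1.05=-144.6745; Δ=(-144.7267−-183.5070)/(82.5876−43.8073)=1.0000; B=V−Δ·S=-216.4898
Node (2,1) S=135.3895: V=(p*·-71.6164+(1−p*)·-144.7267)/1.05=-81.1003; Δ=(-71.6164−-144.7267)/(155.6979−82.5876)=1.0000; B=V−Δ·S=-216.4898
Node (2,2) S=255.2425: V=(p*·66.2146+(1−p*)·-71.6164)/1.05=38.7527; Δ=(66.2146−-71.6164)/(293.5289−155.6979)=1.0000; B=V−Δ·S=-216.4898
Node (1,0) S=117.7300: V=(p*·-81.1003+(1−p*)·-144.6745)/1.05=-88.4508; Δ=(-81.1003−-144.6745)/(135.3895−71.8153)=1.0000; B=V−Δ·S=-206.1808
Node (1,1) S=221.9500: V=(p*·38.7527+(1−p*)·-81.1003)/1.05=15.7692; Δ=(38.7527−-81.1003)/(255.2425−135.3895)=1.0000; B=V−Δ·S=-206.1808
Node (0,0) S=193.0000: V=(p*·15.7692+(1−p*)·-88.4508)/1.05=-3.3626; Δ=(15.7692−-88.4508)/(221.9500−117.7300)=1.0000; B=V−Δ·S=-196.3626
Root portfolio cost Δ·193+B reproduces V0=-3.3626.

(0,0): Delta=1.0000 Bond=-196.3626
(1,0): Delta=1.0000 Bond=-206.1808
(1,1): Delta=1.0000 Bond=-206.1808
(2,0): Delta=1.0000 Bond=-216.4898
(2,1): Delta=1.0000 Bond=-216.4898
(2,2): Delta=1.0000 Bond=-216.4898
(3,0): Delta=1.0000 Bond=-227.3143
(3,1): Delta=1.0000 Bond=-227.3143
(3,2): Delta=1.0000 Bond=-227.3143
(3,3): Delta=1.0000 Bond=-227.3143
V0=-3.3626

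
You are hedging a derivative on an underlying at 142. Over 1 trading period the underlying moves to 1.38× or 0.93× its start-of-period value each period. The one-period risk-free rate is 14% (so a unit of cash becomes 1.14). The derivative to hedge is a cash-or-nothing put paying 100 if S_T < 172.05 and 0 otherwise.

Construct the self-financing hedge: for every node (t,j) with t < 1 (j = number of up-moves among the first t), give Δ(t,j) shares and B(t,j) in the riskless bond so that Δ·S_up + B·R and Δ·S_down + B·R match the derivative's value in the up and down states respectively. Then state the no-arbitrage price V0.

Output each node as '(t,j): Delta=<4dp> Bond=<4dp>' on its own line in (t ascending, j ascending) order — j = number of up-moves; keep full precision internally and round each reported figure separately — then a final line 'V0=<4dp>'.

(0,0): Delta=-1.5649 Bond=269.0058
V0=46.7836

Since d<R<u, set p* = (R−d)/(u−d) = 0.4667; price each node as the discounted p*-expectation of its children.
Payoff layer (t=1): V(1,0)=100.0000, V(1,1)=0.0000
  t=0,j=0: stock 142.0000 → up 195.9600 (V=0.0000), down 132.0600 (V=100.0000). Price 46.7836; hedge Δ=-1.5649, bond B=269.0058.
Each (Δ,B) replicates both successor values, so the strategy is self-financing and V0 is arbitrage-free.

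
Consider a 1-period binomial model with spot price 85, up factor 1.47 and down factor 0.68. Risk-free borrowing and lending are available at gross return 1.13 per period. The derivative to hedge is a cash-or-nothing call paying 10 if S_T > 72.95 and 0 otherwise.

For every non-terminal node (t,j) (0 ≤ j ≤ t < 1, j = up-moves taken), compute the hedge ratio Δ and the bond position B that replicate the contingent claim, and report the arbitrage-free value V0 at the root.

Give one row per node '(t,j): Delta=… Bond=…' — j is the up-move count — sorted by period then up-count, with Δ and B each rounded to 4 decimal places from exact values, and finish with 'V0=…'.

(0,0): Delta=0.1489 Bond=-7.6173
V0=5.0409

Under the risk-neutral measure, an up-move has probability p* = (R−d)/(u−d) = 0.5696 and values discount at R = 1.13.
Terminal values V(1,·): V(1,0)=0.0000, V(1,1)=10.0000
(0,0): S=85.0000. Δ = (V_up−V_dn)/(S_up−S_dn) = (10.0000−0.0000)/(124.9500−57.8000) = 0.1489. V = [p*·10.0000 + (1−p*)·0.0000]/1.13 = 5.0409. B = V − Δ·S = -7.6173.
Check: Δ(0,0)·S0 + B(0,0) = 5.0409 = V0.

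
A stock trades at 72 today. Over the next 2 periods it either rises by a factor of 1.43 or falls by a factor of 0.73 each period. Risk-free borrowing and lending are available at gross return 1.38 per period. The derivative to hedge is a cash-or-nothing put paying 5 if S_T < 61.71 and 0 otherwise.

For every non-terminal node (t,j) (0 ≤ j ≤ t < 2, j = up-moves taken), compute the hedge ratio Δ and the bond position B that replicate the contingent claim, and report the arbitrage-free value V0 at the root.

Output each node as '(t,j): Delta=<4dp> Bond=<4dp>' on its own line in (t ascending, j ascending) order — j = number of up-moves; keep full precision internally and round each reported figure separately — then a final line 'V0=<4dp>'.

(0,0): Delta=-0.0051 Bond=0.3831
(1,0): Delta=-0.1359 Bond=7.4017
(1,1): Delta=0.0000 Bond=0.0000
V0=0.0134

Since d<R<u, set p* = (R−d)/(u−d) = 0.9286; price each node as the discounted p*-expectation of its children.
Payoff layer (t=2): V(2,0)=5.0000, V(2,1)=0.0000, V(2,2)=0.0000
  t=1,j=0: stock 52.5600 → up 75.1608 (V=0.0000), down 38.3688 (V=5.0000). Price 0.2588; hedge Δ=-0.1359, bond B=7.4017.
  t=1,j=1: stock 102.9600 → up 147.2328 (V=0.0000), down 75.1608 (V=0.0000). Price 0.0000; hedge Δ=0.0000, bond B=0.0000.
  t=0,j=0: stock 72.0000 → up 102.9600 (V=0.0000), down 52.5600 (V=0.2588). Price 0.0134; hedge Δ=-0.0051, bond B=0.3831.
Each (Δ,B) replicates both successor values, so the strategy is self-financing and V0 is arbitrage-free.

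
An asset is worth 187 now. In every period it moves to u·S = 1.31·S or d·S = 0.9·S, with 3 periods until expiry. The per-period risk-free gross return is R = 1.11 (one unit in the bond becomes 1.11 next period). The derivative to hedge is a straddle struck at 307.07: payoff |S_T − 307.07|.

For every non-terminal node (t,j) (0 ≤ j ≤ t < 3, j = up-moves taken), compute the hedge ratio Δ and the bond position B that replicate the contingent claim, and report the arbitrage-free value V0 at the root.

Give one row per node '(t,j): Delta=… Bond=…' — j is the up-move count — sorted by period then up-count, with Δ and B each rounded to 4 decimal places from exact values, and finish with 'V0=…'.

The replicating-portfolio and risk-neutral prices coincide; use p* = (1.11−0.9)/(1.31−0.9) = 0.5122 for the latter.
Terminal payoffs: V(3,0)=170.7470, V(3,1)=108.6443, V(3,2)=18.2504, V(3,3)=113.3230
(2,0): S=151.4700. Δ = (V_up−V_dn)/(S_up−S_dn) = (108.6443−170.7470)/(198.4257−136.3230) = -1.0000. V = [p*·108.6443 + (1−p*)·170.7470]/1.11 = 125.1696. B = V − Δ·S = 276.6396.
(2,1): S=220.4730. Δ = (V_up−V_dn)/(S_up−S_dn) = (18.2504−108.6443)/(288.8196−198.4257) = -1.0000. V = [p*·18.2504 + (1−p*)·108.6443]/1.11 = 56.1666. B = V − Δ·S = 276.6396.
(2,2): S=320.9107. Δ = (V_up−V_dn)/(S_up−S_dn) = (113.3230−18.2504)/(420.3930−288.8196) = 0.7226. V = [p*·113.3230 + (1−p*)·18.2504]/1.11 = 60.3118. B = V − Δ·S = -171.5727.
(1,0): S=168.3000. Δ = (V_up−V_dn)/(S_up−S_dn) = (56.1666−125.1696)/(220.4730−151.4700) = -1.0000. V = [p*·56.1666 + (1−p*)·125.1696]/1.11 = 80.9249. B = V − Δ·S = 249.2249.
(1,1): S=244.9700. Δ = (V_up−V_dn)/(S_up−S_dn) = (60.3118−56.1666)/(320.9107−220.4730) = 0.0413. V = [p*·60.3118 + (1−p*)·56.1666]/1.11 = 52.5133. B = V − Δ·S = 42.4031.
(0,0): S=187.0000. Δ = (V_up−V_dn)/(S_up−S_dn) = (52.5133−80.9249)/(244.9700−168.3000) = -0.3706. V = [p*·52.5133 + (1−p*)·80.9249]/1.11 = 59.7952. B = V − Δ·S = 129.0917.
Self-financing check: at every node Δ·S+B equals the discounted successor values.

(0,0): Delta=-0.3706 Bond=129.0917
(1,0): Delta=-1.0000 Bond=249.2249
(1,1): Delta=0.0413 Bond=42.4031
(2,0): Delta=-1.0000 Bond=276.6396
(2,1): Delta=-1.0000 Bond=276.6396
(2,2): Delta=0.7226 Bond=-171.5727
V0=59.7952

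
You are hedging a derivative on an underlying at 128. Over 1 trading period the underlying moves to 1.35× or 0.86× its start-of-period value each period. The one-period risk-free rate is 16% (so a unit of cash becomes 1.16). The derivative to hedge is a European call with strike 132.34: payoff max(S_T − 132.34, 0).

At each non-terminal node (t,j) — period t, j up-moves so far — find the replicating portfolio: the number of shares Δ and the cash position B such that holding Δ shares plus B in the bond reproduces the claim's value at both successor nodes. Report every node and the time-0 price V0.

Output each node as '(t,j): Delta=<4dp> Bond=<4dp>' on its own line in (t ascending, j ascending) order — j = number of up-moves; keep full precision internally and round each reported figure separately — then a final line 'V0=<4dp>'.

The replicating-portfolio and risk-neutral prices coincide; use p* = (1.16−0.86)/(1.35−0.86) = 0.6122 for the latter.
Payoff layer (t=1): V(1,0)=0.0000, V(1,1)=40.4600
  t=0,j=0: stock 128.0000 → up 172.8000 (V=40.4600), down 110.0800 (V=0.0000). Price 21.3547; hedge Δ=0.6451, bond B=-61.2167.
Root portfolio cost Δ·128+B reproduces V0=21.3547.

(0,0): Delta=0.6451 Bond=-61.2167
V0=21.3547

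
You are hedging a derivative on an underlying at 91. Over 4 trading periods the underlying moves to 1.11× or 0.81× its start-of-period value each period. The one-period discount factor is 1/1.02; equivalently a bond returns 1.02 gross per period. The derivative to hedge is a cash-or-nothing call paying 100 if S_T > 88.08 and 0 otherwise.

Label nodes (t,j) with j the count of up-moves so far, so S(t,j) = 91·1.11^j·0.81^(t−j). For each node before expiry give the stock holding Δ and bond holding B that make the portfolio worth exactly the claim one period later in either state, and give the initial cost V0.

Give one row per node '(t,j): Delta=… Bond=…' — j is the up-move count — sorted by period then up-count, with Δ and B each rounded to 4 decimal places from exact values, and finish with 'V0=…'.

Under the risk-neutral measure, an up-move has probability p* = (R−d)/(u−d) = 0.7000 and values discount at R = 1.02.
Terminal values V(4,·): V(4,0)=0.0000, V(4,1)=0.0000, V(4,2)=0.0000, V(4,3)=100.0000, V(4,4)=100.0000
  t=3,j=0: stock 48.3611 → up 53.6809 (V=0.0000), down 39.1725 (V=0.0000). Price 0.0000; hedge Δ=0.0000, bond B=0.0000.
  t=3,j=1: stock 66.2727 → up 73.5627 (V=0.0000), down 53.6809 (V=0.0000). Price 0.0000; hedge Δ=0.0000, bond B=0.0000.
  t=3,j=2: stock 90.8181 → up 100.8081 (V=100.0000), down 73.5627 (V=0.0000). Price 68.6275; hedge Δ=3.6703, bond B=-264.7059.
  t=3,j=3: stock 124.4544 → up 138.1444 (V=100.0000), down 100.8081 (V=100.0000). Price 98.0392; hedge Δ=0.0000, bond B=98.0392.
  t=2,j=0: stock 59.7051 → up 66.2727 (V=0.0000), down 48.3611 (V=0.0000). Price 0.0000; hedge Δ=0.0000, bond B=0.0000.
  t=2,j=1: stock 81.8181 → up 90.8181 (V=68.6275), down 66.2727 (V=0.0000). Price 47.0973; hedge Δ=2.7959, bond B=-181.6609.
  t=2,j=2: stock 112.1211 → up 124.4544 (V=98.0392), down 90.8181 (V=68.6275). Price 87.4664; hedge Δ=0.8744, bond B=-10.5729.
  t=1,j=0: stock 73.7100 → up 81.8181 (V=47.0973), down 59.7051 (V=0.0000). Price 32.3217; hedge Δ=2.1298, bond B=-124.6692.
  t=1,j=1: stock 101.0100 → up 112.1211 (V=87.4664), down 81.8181 (V=47.0973). Price 73.8781; hedge Δ=1.3322, bond B=-60.6856.
  t=0,j=0: stock 91.0000 → up 101.0100 (V=73.8781), down 73.7100 (V=32.3217). Price 60.2070; hedge Δ=1.5222, bond B=-78.3144.
Each (Δ,B) replicates both successor values, so the strategy is self-financing and V0 is arbitrage-free.

(0,0): Delta=1.5222 Bond=-78.3144
(1,0): Delta=2.1298 Bond=-124.6692
(1,1): Delta=1.3322 Bond=-60.6856
(2,0): Delta=0.0000 Bond=0.0000
(2,1): Delta=2.7959 Bond=-181.6609
(2,2): Delta=0.8744 Bond=-10.5729
(3,0): Delta=0.0000 Bond=0.0000
(3,1): Delta=0.0000 Bond=0.0000
(3,2): Delta=3.6703 Bond=-264.7059
(3,3): Delta=0.0000 Bond=98.0392
V0=60.2070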